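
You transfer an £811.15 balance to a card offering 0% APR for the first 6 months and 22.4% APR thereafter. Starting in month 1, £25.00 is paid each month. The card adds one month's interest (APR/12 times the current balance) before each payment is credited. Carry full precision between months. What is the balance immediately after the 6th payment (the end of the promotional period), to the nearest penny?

£661.15

Promo months 1–6 at r₀ = 0%/12 = 0; months 7+ at r₁ = 22.4%/12 = 0.0186667.
After month 6 (no interest yet): B = £811.15 − 6·£25.00 = £661.15.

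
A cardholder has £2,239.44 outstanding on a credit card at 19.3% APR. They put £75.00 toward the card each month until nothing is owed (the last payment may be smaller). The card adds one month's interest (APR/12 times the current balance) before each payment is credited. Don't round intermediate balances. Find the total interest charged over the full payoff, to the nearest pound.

£837

Monthly rate r = 19.3%/12 = 1.60833% = 0.0160833.
Payoff takes n = ⌈−ln(1 − rB₀/P)/ln(1+r)⌉ = ⌈41.013⌉ = 42 payments; the last is £0.99.
Total paid = 41·£75.00 + £0.99 = £3,075.99.
Total interest = total paid − principal = £3,075.99 − £2,239.44 = £836.55.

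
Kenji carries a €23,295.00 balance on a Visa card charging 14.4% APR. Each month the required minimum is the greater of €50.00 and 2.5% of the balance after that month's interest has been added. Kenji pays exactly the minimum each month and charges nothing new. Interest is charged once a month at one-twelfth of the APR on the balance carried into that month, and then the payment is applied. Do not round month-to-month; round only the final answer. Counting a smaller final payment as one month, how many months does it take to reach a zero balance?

Monthly rate r = 14.4%/12 = 1.2% = 0.012.
While 2.5% of the post-interest balance exceeds €50.00, each month B ← (B·(1+r))·(1 − 0.025), i.e. B shrinks by the factor (1+r)·0.975 = 0.9867.
This holds for months 1–185. Entering month 186 the balance is €1,956.64; 2.5% of the post-interest balance is now below €50.00, so the flat €50.00 minimum applies from here.
From month 186 a fixed €50.00 at rate r clears €1,956.64 in 54 more payments. Total: 185 + 54 = 239 months.

239 months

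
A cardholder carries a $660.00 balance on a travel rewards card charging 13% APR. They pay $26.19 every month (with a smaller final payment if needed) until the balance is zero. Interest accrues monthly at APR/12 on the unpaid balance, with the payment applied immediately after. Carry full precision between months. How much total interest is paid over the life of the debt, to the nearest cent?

$115.00

Monthly rate r = 13%/12 = 1.08333% = 0.0108333.
Payoff takes n = ⌈−ln(1 − rB₀/P)/ln(1+r)⌉ = ⌈29.590⌉ = 30 payments; the last is $15.49.
Total paid = 29·$26.19 + $15.49 = $775.00.
Total interest = total paid − principal = $775.00 − $660.00 = $115.00.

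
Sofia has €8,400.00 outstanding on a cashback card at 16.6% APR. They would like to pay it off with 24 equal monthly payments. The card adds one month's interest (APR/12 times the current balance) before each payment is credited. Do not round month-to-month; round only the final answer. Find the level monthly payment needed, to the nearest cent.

€413.70

Monthly rate r = 16.6%/12 = 1.38333% = 0.0138333.
Level-payment amortization: P = B₀·r / (1 − (1+r)^(−n)) = 8400.00·0.0138333 / (1 − 1.01383^(−24)).
Denominator 1 − (1+r)^(−24) = 0.280878267.
P = 116.2 / 0.280878267 ≈ 413.70.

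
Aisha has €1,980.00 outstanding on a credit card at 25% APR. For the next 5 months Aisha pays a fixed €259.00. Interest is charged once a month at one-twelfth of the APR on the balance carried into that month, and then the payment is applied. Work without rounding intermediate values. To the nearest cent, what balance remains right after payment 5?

€844.93

Monthly rate r = 25%/12 = 2.08333% = 0.0208333.
Each month: B ← B·(1+r) − €259.00.
Month 1: interest €41.25; balance after payment €1,762.25.
Month 2: interest €36.71; balance after payment €1,539.96.
Month 3: interest €32.08; balance after payment €1,313.05.
Month 4: interest €27.36; balance after payment €1,081.40.
Month 5: interest €22.53; balance after payment €844.93.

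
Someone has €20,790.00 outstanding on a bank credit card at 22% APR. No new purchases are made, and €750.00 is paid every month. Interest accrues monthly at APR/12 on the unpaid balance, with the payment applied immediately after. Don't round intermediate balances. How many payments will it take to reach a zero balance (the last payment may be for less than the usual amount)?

Monthly rate r = 22%/12 = 1.83333% = 0.0183333.
Recurrence: B ← B·(1+r) − €750.00.
Month 1: interest €381.15; balance after payment €20,421.15.
Month 2: interest €374.39; balance after payment €20,045.54.
Closed form: n = −ln(1 − rB₀/P)/ln(1+r) = −ln(0.4918)/ln(1.01833) ≈ 39.064, so the balance reaches zero during payment 40.

40 months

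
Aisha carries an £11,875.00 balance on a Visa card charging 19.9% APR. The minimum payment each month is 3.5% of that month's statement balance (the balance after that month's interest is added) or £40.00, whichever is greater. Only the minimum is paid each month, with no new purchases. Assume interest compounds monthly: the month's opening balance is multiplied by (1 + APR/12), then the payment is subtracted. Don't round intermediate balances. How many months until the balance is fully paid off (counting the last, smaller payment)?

Monthly rate r = 19.9%/12 = 1.65833% = 0.0165833.
While 3.5% of the post-interest balance exceeds £40.00, each month B ← (B·(1+r))·(1 − 0.035), i.e. B shrinks by the factor (1+r)·0.965 = 0.981.
This holds for months 1–123. Entering month 124 the balance is £1,122.23; 3.5% of the post-interest balance is now below £40.00, so the flat £40.00 minimum applies from here.
From month 124 a fixed £40.00 at rate r clears £1,122.23 in 39 more payments. Total: 123 + 39 = 162 months.

162 months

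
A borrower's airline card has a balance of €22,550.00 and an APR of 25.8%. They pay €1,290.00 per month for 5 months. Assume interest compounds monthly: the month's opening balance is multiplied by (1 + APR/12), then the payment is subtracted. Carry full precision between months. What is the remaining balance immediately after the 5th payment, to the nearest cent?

€18,347.25

Monthly rate r = 25.8%/12 = 2.15% = 0.0215.
Each month: B ← B·(1+r) − €1,290.00.
Month 1: interest €484.83; balance after payment €21,744.83.
Month 2: interest €467.51; balance after payment €20,922.34.
Month 3: interest €449.83; balance after payment €20,082.17.
Month 4: interest €431.77; balance after payment €19,223.94.
Month 5: interest €413.31; balance after payment €18,347.25.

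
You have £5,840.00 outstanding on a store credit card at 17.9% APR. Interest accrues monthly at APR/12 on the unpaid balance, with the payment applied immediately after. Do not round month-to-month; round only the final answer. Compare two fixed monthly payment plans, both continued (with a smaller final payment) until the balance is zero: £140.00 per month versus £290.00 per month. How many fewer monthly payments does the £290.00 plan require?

Monthly rate r = 17.9%/12 = 1.49167% = 0.0149167.
At £140.00/mo: n = ⌈−ln(1 − rB₀/P)/ln(1+r)⌉ = 66 payments (last £104.85); total interest = total paid − £5,840.00 = £3,364.85.
At £290.00/mo: 25 payments (last £37.01); total interest £1,157.01.
Payments saved = 66 − 25 = 41.

41 fewer payments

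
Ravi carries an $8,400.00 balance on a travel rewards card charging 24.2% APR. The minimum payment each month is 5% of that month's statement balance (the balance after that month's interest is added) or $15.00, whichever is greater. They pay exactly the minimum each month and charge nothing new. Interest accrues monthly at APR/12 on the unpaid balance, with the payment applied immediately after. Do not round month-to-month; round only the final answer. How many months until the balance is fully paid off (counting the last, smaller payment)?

133 months

Monthly rate r = 24.2%/12 = 2.01667% = 0.0201667.
While 5% of the post-interest balance exceeds $15.00, each month B ← (B·(1+r))·(1 − 0.05), i.e. B shrinks by the factor (1+r)·0.95 = 0.96916.
This holds for months 1–108. Entering month 109 the balance is $285.04; 5% of the post-interest balance is now below $15.00, so the flat $15.00 minimum applies from here.
From month 109 a fixed $15.00 at rate r clears $285.04 in 25 more payments. Total: 108 + 25 = 133 months.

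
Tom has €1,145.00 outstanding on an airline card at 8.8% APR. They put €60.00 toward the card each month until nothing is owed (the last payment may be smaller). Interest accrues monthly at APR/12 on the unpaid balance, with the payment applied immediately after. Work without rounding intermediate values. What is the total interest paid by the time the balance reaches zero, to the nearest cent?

Monthly rate r = 8.8%/12 = 0.733333% = 0.00733333.
Payoff takes n = ⌈−ln(1 − rB₀/P)/ln(1+r)⌉ = ⌈20.633⌉ = 21 payments; the last is €38.05.
Total paid = 20·€60.00 + €38.05 = €1,238.05.
Total interest = total paid − principal = €1,238.05 − €1,145.00 = €93.05.

€93.05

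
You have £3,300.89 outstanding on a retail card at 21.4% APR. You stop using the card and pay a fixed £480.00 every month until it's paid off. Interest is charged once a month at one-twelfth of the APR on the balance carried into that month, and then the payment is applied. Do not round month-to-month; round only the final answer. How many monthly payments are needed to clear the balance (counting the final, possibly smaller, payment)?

Monthly rate r = 21.4%/12 = 1.78333% = 0.0178333.
Recurrence: B ← B·(1+r) − £480.00.
Month 1: interest £58.87; balance after payment £2,879.76.
Month 2: interest £51.36; balance after payment £2,451.11.
Closed form: n = −ln(1 − rB₀/P)/ln(1+r) = −ln(0.87736)/ln(1.01783) ≈ 7.402, so the balance reaches zero during payment 8.

8 months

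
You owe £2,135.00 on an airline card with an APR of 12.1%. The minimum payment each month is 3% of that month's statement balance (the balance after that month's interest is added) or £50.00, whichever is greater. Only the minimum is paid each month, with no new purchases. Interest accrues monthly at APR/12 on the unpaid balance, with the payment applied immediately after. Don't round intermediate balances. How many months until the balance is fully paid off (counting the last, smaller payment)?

53 months

Monthly rate r = 12.1%/12 = 1.00833% = 0.0100833.
While 3% of the post-interest balance exceeds £50.00, each month B ← (B·(1+r))·(1 − 0.03), i.e. B shrinks by the factor (1+r)·0.97 = 0.97978.
This holds for months 1–13. Entering month 14 the balance is £1,637.10; 3% of the post-interest balance is now below £50.00, so the flat £50.00 minimum applies from here.
From month 14 a fixed £50.00 at rate r clears £1,637.10 in 40 more payments. Total: 13 + 40 = 53 months.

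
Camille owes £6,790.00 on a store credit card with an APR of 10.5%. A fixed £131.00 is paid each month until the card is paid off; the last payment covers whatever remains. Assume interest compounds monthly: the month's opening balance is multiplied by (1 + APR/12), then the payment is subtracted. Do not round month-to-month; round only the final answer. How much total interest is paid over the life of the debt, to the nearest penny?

Monthly rate r = 10.5%/12 = 0.875% = 0.00875.
Payoff takes n = ⌈−ln(1 − rB₀/P)/ln(1+r)⌉ = ⌈69.362⌉ = 70 payments; the last is £47.54.
Total paid = 69·£131.00 + £47.54 = £9,086.54.
Total interest = total paid − principal = £9,086.54 − £6,790.00 = £2,296.54.

£2,296.54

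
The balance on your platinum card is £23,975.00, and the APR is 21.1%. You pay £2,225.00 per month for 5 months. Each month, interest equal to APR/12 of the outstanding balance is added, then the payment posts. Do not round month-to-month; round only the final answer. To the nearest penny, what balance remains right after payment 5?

Monthly rate r = 21.1%/12 = 1.75833% = 0.0175833.
Each month: B ← B·(1+r) − £2,225.00.
Month 1: interest £421.56; balance after payment £22,171.56.
Month 2: interest £389.85; balance after payment £20,336.41.
Month 3: interest £357.58; balance after payment £18,468.99.
Month 4: interest £324.75; balance after payment £16,568.74.
Month 5: interest £291.33; balance after payment £14,635.07.

£14,635.07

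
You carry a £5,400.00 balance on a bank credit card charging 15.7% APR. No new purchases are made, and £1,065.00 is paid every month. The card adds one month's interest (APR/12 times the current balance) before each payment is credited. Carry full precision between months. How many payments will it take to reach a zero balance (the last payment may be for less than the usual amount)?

Monthly rate r = 15.7%/12 = 1.30833% = 0.0130833.
Recurrence: B ← B·(1+r) − £1,065.00.
Month 1: interest £70.65; balance after payment £4,405.65.
Month 2: interest £57.64; balance after payment £3,398.29.
Month 3: interest £44.46; balance after payment £2,377.75.
Month 4: interest £31.11; balance after payment £1,343.86.
Month 5: interest £17.58; balance after payment £296.44.
Month 6: interest £3.88; balance after payment £0.00.

6 payments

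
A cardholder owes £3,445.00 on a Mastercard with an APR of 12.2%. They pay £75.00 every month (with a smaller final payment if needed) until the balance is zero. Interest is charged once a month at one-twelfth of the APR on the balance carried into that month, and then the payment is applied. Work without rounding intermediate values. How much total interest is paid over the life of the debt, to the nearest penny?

£1,220.35

Monthly rate r = 12.2%/12 = 1.01667% = 0.0101667.
Payoff takes n = ⌈−ln(1 − rB₀/P)/ln(1+r)⌉ = ⌈62.204⌉ = 63 payments; the last is £15.35.
Total paid = 62·£75.00 + £15.35 = £4,665.35.
Total interest = total paid − principal = £4,665.35 − £3,445.00 = £1,220.35.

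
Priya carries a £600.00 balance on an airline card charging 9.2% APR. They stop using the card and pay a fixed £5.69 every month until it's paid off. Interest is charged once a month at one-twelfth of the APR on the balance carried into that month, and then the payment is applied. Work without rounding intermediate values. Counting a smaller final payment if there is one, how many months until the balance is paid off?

Monthly rate r = 9.2%/12 = 0.766667% = 0.00766667.
Recurrence: B ← B·(1+r) − £5.69.
Month 1: interest £4.60; balance after payment £598.91.
Month 2: interest £4.59; balance after payment £597.81.
Closed form: n = −ln(1 − rB₀/P)/ln(1+r) = −ln(0.19156)/ln(1.00767) ≈ 216.373, so the balance reaches zero during payment 217.

217 payments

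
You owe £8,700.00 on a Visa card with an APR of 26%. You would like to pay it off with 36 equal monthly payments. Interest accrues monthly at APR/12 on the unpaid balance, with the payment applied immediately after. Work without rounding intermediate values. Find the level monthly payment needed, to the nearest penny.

Monthly rate r = 26%/12 = 2.16667% = 0.0216667.
Level-payment amortization: P = B₀·r / (1 − (1+r)^(−n)) = 8700.00·0.0216667 / (1 − 1.02167^(−36)).
Denominator 1 − (1+r)^(−36) = 0.537759567.
P = 188.5 / 0.537759567 ≈ 350.53.

£350.53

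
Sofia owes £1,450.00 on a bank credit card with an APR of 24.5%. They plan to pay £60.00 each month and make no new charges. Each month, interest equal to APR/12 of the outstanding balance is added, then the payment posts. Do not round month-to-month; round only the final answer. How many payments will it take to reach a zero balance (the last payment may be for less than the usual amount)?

Monthly rate r = 24.5%/12 = 2.04167% = 0.0204167.
Recurrence: B ← B·(1+r) − £60.00.
Month 1: interest £29.60; balance after payment £1,419.60.
Month 2: interest £28.98; balance after payment £1,388.59.
Closed form: n = −ln(1 − rB₀/P)/ln(1+r) = −ln(0.5066)/ln(1.02042) ≈ 33.647, so the balance reaches zero during payment 34.

34 months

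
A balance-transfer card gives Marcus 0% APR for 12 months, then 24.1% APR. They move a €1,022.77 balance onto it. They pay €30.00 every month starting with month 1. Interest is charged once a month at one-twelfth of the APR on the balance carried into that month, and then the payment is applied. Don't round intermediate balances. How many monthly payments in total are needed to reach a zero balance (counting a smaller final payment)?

Promo months 1–12 at r₀ = 0%/12 = 0; months 13+ at r₁ = 24.1%/12 = 0.0200833.
After month 12 (no interest yet): B = €1,022.77 − 12·€30.00 = €662.77.
Then at r₁ with €30.00/mo: n₂ = −ln(1 − r₁·B/P)/ln(1+r₁) ≈ 29.49 → 30 more payments.

42 payments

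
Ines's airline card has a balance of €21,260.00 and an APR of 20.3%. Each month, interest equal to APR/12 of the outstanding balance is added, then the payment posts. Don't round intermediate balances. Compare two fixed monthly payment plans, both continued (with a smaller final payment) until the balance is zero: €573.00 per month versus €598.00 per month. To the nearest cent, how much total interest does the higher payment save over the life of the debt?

Monthly rate r = 20.3%/12 = 1.69167% = 0.0169167.
At €573.00/mo: n = ⌈−ln(1 − rB₀/P)/ln(1+r)⌉ = 59 payments (last €512.27); total interest = total paid − €21,260.00 = €12,486.27.
At €598.00/mo: 55 payments (last €499.20); total interest €11,531.20.
Interest saved = €12,486.27 − €11,531.20 = €955.07.

€955.07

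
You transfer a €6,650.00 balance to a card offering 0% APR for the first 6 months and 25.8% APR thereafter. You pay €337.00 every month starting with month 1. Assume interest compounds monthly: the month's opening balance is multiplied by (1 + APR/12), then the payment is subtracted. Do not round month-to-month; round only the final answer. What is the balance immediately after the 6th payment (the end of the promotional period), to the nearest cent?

Promo months 1–6 at r₀ = 0%/12 = 0; months 7+ at r₁ = 25.8%/12 = 0.0215.
After month 6 (no interest yet): B = €6,650.00 − 6·€337.00 = €4,628.00.

€4,628.00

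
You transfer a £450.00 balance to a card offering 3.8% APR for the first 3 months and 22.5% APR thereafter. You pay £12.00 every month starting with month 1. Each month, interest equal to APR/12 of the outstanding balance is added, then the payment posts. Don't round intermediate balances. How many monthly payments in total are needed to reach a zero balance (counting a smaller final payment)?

Promo months 1–3 at r₀ = 3.8%/12 = 0.00316667; months 4+ at r₁ = 22.5%/12 = 0.01875.
After month 3: iterate B ← B·(1+r₀) − £12.00 for 3 months → £418.17.
Then at r₁ with £12.00/mo: n₂ = −ln(1 − r₁·B/P)/ln(1+r₁) ≈ 57.04 → 58 more payments.

61 months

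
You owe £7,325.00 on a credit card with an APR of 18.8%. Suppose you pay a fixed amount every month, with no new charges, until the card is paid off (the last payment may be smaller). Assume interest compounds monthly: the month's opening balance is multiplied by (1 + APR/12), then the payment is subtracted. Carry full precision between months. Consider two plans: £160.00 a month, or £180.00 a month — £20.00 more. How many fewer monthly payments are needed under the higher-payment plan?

16 fewer payments

Monthly rate r = 18.8%/12 = 1.56667% = 0.0156667.
At £160.00/mo: n = ⌈−ln(1 − rB₀/P)/ln(1+r)⌉ = 82 payments (last £41.34); total interest = total paid − £7,325.00 = £5,676.34.
At £180.00/mo: 66 payments (last £51.46); total interest £4,426.46.
Payments saved = 82 − 66 = 16.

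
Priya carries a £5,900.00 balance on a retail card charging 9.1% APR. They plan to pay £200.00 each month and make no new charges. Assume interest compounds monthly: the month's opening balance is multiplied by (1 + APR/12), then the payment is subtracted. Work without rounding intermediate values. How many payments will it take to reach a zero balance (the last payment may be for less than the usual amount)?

Monthly rate r = 9.1%/12 = 0.758333% = 0.00758333.
Recurrence: B ← B·(1+r) − £200.00.
Month 1: interest £44.74; balance after payment £5,744.74.
Month 2: interest £43.56; balance after payment £5,588.31.
Closed form: n = −ln(1 − rB₀/P)/ln(1+r) = −ln(0.77629)/ln(1.00758) ≈ 33.519, so the balance reaches zero during payment 34.

34 payments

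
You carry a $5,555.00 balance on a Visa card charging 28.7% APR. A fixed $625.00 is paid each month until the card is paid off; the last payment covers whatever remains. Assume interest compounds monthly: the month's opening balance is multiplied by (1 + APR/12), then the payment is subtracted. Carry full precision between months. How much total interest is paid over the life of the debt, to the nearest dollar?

Monthly rate r = 28.7%/12 = 2.39167% = 0.0239167.
Payoff takes n = ⌈−ln(1 − rB₀/P)/ln(1+r)⌉ = ⌈10.111⌉ = 11 payments; the last is $70.31.
Total paid = 10·$625.00 + $70.31 = $6,320.31.
Total interest = total paid − principal = $6,320.31 − $5,555.00 = $765.31.

$765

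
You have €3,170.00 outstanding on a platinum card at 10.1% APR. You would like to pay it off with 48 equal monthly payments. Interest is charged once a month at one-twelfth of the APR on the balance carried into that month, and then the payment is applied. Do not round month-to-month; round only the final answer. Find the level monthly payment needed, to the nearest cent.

€80.55

Monthly rate r = 10.1%/12 = 0.841667% = 0.00841667.
Level-payment amortization: P = B₀·r / (1 − (1+r)^(−n)) = 3170.00·0.00841667 / (1 − 1.00842^(−48)).
Denominator 1 − (1+r)^(−48) = 0.331226147.
P = 26.6808 / 0.331226147 ≈ 80.55.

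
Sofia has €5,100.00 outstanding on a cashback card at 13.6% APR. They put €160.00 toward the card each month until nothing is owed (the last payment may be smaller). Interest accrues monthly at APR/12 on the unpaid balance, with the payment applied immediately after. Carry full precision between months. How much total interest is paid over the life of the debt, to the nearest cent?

Monthly rate r = 13.6%/12 = 1.13333% = 0.0113333.
Payoff takes n = ⌈−ln(1 − rB₀/P)/ln(1+r)⌉ = ⌈39.774⌉ = 40 payments; the last is €124.07.
Total paid = 39·€160.00 + €124.07 = €6,364.07.
Total interest = total paid − principal = €6,364.07 − €5,100.00 = €1,264.07.

€1,264.07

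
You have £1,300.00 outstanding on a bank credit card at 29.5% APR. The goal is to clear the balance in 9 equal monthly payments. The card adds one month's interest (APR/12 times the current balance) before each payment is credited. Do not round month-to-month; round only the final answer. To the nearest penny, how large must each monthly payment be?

Monthly rate r = 29.5%/12 = 2.45833% = 0.0245833.
Level-payment amortization: P = B₀·r / (1 − (1+r)^(−n)) = 1300.00·0.0245833 / (1 − 1.02458^(−9)).
Denominator 1 − (1+r)^(−9) = 0.196336181.
P = 31.9583 / 0.196336181 ≈ 162.77.

£162.77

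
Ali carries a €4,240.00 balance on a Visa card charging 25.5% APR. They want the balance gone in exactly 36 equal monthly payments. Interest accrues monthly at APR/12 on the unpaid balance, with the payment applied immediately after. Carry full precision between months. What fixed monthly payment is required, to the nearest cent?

Monthly rate r = 25.5%/12 = 2.125% = 0.02125.
Level-payment amortization: P = B₀·r / (1 − (1+r)^(−n)) = 4240.00·0.02125 / (1 − 1.02125^(−36)).
Denominator 1 − (1+r)^(−36) = 0.530921534.
P = 90.1 / 0.530921534 ≈ 169.70.

€169.70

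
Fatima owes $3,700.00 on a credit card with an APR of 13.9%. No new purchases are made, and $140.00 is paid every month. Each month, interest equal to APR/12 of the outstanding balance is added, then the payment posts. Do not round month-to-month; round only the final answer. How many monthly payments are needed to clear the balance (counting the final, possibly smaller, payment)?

32 months

Monthly rate r = 13.9%/12 = 1.15833% = 0.0115833.
Recurrence: B ← B·(1+r) − $140.00.
Month 1: interest $42.86; balance after payment $3,602.86.
Month 2: interest $41.73; balance after payment $3,504.59.
Closed form: n = −ln(1 − rB₀/P)/ln(1+r) = −ln(0.69387)/ln(1.01158) ≈ 31.734, so the balance reaches zero during payment 32.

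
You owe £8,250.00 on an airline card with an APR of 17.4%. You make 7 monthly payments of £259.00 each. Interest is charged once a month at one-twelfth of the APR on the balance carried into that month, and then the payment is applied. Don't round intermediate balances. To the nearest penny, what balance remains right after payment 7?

Monthly rate r = 17.4%/12 = 1.45% = 0.0145.
Each month: B ← B·(1+r) − £259.00.
Month 1: interest £119.62; balance after payment £8,110.62.
Month 2: interest £117.60; balance after payment £7,969.23.
Month 3: interest £115.55; balance after payment £7,825.78.
Month 4: interest £113.47; balance after payment £7,680.26.
Month 5: interest £111.36; balance after payment £7,532.62.
Month 6: interest £109.22; balance after payment £7,382.84.
Month 7: interest £107.05; balance after payment £7,230.89.

£7,230.89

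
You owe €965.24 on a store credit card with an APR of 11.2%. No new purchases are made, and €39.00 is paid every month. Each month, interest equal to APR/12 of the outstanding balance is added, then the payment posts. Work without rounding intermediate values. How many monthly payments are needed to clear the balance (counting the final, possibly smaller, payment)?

29 payments

Monthly rate r = 11.2%/12 = 0.933333% = 0.00933333.
Recurrence: B ← B·(1+r) − €39.00.
Month 1: interest €9.01; balance after payment €935.25.
Month 2: interest €8.73; balance after payment €904.98.
Closed form: n = −ln(1 − rB₀/P)/ln(1+r) = −ln(0.769)/ln(1.00933) ≈ 28.273, so the balance reaches zero during payment 29.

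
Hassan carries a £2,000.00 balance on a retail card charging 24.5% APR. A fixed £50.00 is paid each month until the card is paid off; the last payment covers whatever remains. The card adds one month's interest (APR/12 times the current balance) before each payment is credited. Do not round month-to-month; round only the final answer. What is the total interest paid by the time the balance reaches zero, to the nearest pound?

£2,197

Monthly rate r = 24.5%/12 = 2.04167% = 0.0204167.
Payoff takes n = ⌈−ln(1 − rB₀/P)/ln(1+r)⌉ = ⌈83.937⌉ = 84 payments; the last is £46.87.
Total paid = 83·£50.00 + £46.87 = £4,196.87.
Total interest = total paid − principal = £4,196.87 − £2,000.00 = £2,196.87.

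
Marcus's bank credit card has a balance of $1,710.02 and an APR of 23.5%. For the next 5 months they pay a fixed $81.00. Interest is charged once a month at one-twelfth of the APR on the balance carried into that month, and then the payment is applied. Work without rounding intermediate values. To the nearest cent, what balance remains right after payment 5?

$1,462.97

Monthly rate r = 23.5%/12 = 1.95833% = 0.0195833.
Each month: B ← B·(1+r) − $81.00.
Month 1: interest $33.49; balance after payment $1,662.51.
Month 2: interest $32.56; balance after payment $1,614.07.
Month 3: interest $31.61; balance after payment $1,564.67.
Month 4: interest $30.64; balance after payment $1,514.32.
Month 5: interest $29.66; balance after payment $1,462.97.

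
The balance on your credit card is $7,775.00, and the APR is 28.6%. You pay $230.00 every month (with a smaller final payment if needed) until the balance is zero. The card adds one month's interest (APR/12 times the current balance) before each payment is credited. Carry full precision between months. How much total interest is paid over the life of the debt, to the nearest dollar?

$8,223

Monthly rate r = 28.6%/12 = 2.38333% = 0.0238333.
Payoff takes n = ⌈−ln(1 − rB₀/P)/ln(1+r)⌉ = ⌈69.552⌉ = 70 payments; the last is $127.52.
Total paid = 69·$230.00 + $127.52 = $15,997.52.
Total interest = total paid − principal = $15,997.52 − $7,775.00 = $8,222.52.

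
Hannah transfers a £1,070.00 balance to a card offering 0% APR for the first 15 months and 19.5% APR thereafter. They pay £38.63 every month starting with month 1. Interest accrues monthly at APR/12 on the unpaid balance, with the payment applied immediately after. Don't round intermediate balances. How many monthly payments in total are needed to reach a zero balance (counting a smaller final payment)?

Promo months 1–15 at r₀ = 0%/12 = 0; months 16+ at r₁ = 19.5%/12 = 0.01625.
After month 15 (no interest yet): B = £1,070.00 − 15·£38.63 = £490.55.
Then at r₁ with £38.63/mo: n₂ = −ln(1 − r₁·B/P)/ln(1+r₁) ≈ 14.34 → 15 more payments.

30 payments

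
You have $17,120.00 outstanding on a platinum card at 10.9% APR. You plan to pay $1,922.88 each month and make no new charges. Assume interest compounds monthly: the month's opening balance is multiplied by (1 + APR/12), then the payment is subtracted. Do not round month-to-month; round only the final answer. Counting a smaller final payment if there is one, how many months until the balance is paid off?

10 payments

Monthly rate r = 10.9%/12 = 0.908333% = 0.00908333.
Recurrence: B ← B·(1+r) − $1,922.88.
Month 1: interest $155.51; balance after payment $15,352.63.
Month 2: interest $139.45; balance after payment $13,569.20.
Closed form: n = −ln(1 − rB₀/P)/ln(1+r) = −ln(0.91913)/ln(1.00908) ≈ 9.326, so the balance reaches zero during payment 10.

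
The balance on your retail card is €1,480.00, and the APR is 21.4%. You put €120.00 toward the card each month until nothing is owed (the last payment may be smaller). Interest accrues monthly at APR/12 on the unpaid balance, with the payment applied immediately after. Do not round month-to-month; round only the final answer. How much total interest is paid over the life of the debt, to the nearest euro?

Monthly rate r = 21.4%/12 = 1.78333% = 0.0178333.
Payoff takes n = ⌈−ln(1 − rB₀/P)/ln(1+r)⌉ = ⌈14.052⌉ = 15 payments; the last is €6.32.
Total paid = 14·€120.00 + €6.32 = €1,686.32.
Total interest = total paid − principal = €1,686.32 − €1,480.00 = €206.32.

€206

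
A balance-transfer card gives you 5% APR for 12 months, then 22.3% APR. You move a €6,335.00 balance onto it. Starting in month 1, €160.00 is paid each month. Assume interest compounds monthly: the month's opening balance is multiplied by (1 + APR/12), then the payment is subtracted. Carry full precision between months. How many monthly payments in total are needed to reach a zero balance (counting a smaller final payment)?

Promo months 1–12 at r₀ = 5%/12 = 0.00416667; months 13+ at r₁ = 22.3%/12 = 0.0185833.
After month 12: iterate B ← B·(1+r₀) − €160.00 for 12 months → €4,694.49.
Then at r₁ with €160.00/mo: n₂ = −ln(1 − r₁·B/P)/ln(1+r₁) ≈ 42.80 → 43 more payments.

55 months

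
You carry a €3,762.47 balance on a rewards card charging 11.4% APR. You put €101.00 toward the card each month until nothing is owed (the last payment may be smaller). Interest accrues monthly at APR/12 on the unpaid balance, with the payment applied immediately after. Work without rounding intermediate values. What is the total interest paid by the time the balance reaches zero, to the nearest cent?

€903.44

Monthly rate r = 11.4%/12 = 0.95% = 0.0095.
Payoff takes n = ⌈−ln(1 − rB₀/P)/ln(1+r)⌉ = ⌈46.196⌉ = 47 payments; the last is €19.91.
Total paid = 46·€101.00 + €19.91 = €4,665.91.
Total interest = total paid − principal = €4,665.91 − €3,762.47 = €903.44.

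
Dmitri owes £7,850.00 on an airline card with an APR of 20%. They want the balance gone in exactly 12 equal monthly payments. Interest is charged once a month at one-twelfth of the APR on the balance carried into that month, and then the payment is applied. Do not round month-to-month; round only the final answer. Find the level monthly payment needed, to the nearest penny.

£727.18

Monthly rate r = 20%/12 = 1.66667% = 0.0166667.
Level-payment amortization: P = B₀·r / (1 − (1+r)^(−n)) = 7850.00·0.0166667 / (1 − 1.01667^(−12)).
Denominator 1 − (1+r)^(−12) = 0.179918557.
P = 130.833 / 0.179918557 ≈ 727.18.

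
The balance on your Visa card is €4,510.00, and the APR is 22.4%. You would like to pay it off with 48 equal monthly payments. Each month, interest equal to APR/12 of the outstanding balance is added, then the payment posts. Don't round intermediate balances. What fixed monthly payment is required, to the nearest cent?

Monthly rate r = 22.4%/12 = 1.86667% = 0.0186667.
Level-payment amortization: P = B₀·r / (1 − (1+r)^(−n)) = 4510.00·0.0186667 / (1 − 1.01867^(−48)).
Denominator 1 − (1+r)^(−48) = 0.588415102.
P = 84.1867 / 0.588415102 ≈ 143.07.

€143.07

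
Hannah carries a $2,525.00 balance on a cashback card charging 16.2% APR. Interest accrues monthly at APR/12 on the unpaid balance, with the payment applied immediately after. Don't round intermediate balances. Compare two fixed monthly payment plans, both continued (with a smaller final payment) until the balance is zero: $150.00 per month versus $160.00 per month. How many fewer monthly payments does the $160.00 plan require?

Monthly rate r = 16.2%/12 = 1.35% = 0.0135.
At $150.00/mo: n = ⌈−ln(1 − rB₀/P)/ln(1+r)⌉ = 20 payments (last $33.91); total interest = total paid − $2,525.00 = $358.91.
At $160.00/mo: 18 payments (last $138.79); total interest $333.79.
Payments saved = 20 − 18 = 2.

2 fewer payments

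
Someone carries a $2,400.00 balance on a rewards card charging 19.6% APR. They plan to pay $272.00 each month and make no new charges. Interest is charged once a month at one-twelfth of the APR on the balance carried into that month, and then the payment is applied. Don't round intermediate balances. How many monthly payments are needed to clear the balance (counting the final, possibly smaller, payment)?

10 months

Monthly rate r = 19.6%/12 = 1.63333% = 0.0163333.
Recurrence: B ← B·(1+r) − $272.00.
Month 1: interest $39.20; balance after payment $2,167.20.
Month 2: interest $35.40; balance after payment $1,930.60.
Closed form: n = −ln(1 − rB₀/P)/ln(1+r) = −ln(0.85588)/ln(1.01633) ≈ 9.606, so the balance reaches zero during payment 10.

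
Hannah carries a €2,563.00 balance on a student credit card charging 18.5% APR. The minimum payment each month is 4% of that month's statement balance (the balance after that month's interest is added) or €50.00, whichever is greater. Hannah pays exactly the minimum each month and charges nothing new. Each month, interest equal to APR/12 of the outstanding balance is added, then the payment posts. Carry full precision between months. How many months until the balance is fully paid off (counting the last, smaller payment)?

60 months

Monthly rate r = 18.5%/12 = 1.54167% = 0.0154167.
While 4% of the post-interest balance exceeds €50.00, each month B ← (B·(1+r))·(1 − 0.04), i.e. B shrinks by the factor (1+r)·0.96 = 0.9748.
This holds for months 1–29. Entering month 30 the balance is €1,222.64; 4% of the post-interest balance is now below €50.00, so the flat €50.00 minimum applies from here.
From month 30 a fixed €50.00 at rate r clears €1,222.64 in 31 more payments. Total: 29 + 31 = 60 months.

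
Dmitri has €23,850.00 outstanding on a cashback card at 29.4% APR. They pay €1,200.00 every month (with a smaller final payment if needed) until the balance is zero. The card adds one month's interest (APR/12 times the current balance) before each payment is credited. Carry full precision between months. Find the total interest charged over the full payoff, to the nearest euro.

€9,239

Monthly rate r = 29.4%/12 = 2.45% = 0.0245.
Payoff takes n = ⌈−ln(1 − rB₀/P)/ln(1+r)⌉ = ⌈27.571⌉ = 28 payments; the last is €689.26.
Total paid = 27·€1,200.00 + €689.26 = €33,089.26.
Total interest = total paid − principal = €33,089.26 − €23,850.00 = €9,239.26.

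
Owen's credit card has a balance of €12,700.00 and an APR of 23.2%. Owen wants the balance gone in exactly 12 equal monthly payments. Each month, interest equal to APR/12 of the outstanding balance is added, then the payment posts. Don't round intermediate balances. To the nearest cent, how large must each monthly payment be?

€1,196.00

Monthly rate r = 23.2%/12 = 1.93333% = 0.0193333.
Level-payment amortization: P = B₀·r / (1 − (1+r)^(−n)) = 12700.00·0.0193333 / (1 − 1.01933^(−12)).
Denominator 1 − (1+r)^(−12) = 0.205296211.
P = 245.533 / 0.205296211 ≈ 1196.00.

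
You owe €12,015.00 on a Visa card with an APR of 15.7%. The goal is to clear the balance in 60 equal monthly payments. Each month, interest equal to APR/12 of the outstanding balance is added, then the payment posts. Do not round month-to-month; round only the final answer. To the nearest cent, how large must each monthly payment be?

Monthly rate r = 15.7%/12 = 1.30833% = 0.0130833.
Level-payment amortization: P = B₀·r / (1 − (1+r)^(−n)) = 12015.00·0.0130833 / (1 − 1.01308^(−60)).
Denominator 1 − (1+r)^(−60) = 0.541552339.
P = 157.196 / 0.541552339 ≈ 290.27.

€290.27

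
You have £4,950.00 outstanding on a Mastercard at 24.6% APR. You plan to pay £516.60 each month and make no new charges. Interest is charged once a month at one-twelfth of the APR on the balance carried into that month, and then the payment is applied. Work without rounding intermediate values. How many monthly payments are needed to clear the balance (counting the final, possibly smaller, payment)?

11 months

Monthly rate r = 24.6%/12 = 2.05% = 0.0205.
Recurrence: B ← B·(1+r) − £516.60.
Month 1: interest £101.48; balance after payment £4,534.88.
Month 2: interest £92.96; balance after payment £4,111.24.
Closed form: n = −ln(1 − rB₀/P)/ln(1+r) = −ln(0.80357)/ln(1.0205) ≈ 10.777, so the balance reaches zero during payment 11.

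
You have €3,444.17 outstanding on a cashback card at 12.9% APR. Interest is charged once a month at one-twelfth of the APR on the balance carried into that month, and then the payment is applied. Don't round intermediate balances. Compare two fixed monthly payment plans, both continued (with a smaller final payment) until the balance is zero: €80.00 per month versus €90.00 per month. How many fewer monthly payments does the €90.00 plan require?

9 fewer payments

Monthly rate r = 12.9%/12 = 1.075% = 0.01075.
At €80.00/mo: n = ⌈−ln(1 − rB₀/P)/ln(1+r)⌉ = 59 payments (last €9.26); total interest = total paid − €3,444.17 = €1,205.09.
At €90.00/mo: 50 payments (last €51.02); total interest €1,016.85.
Payments saved = 59 − 50 = 9.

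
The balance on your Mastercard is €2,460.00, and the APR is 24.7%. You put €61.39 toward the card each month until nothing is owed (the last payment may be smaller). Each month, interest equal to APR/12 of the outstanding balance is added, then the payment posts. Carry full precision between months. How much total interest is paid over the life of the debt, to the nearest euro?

Monthly rate r = 24.7%/12 = 2.05833% = 0.0205833.
Payoff takes n = ⌈−ln(1 − rB₀/P)/ln(1+r)⌉ = ⌈85.494⌉ = 86 payments; the last is €30.46.
Total paid = 85·€61.39 + €30.46 = €5,248.61.
Total interest = total paid − principal = €5,248.61 − €2,460.00 = €2,788.61.

€2,789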